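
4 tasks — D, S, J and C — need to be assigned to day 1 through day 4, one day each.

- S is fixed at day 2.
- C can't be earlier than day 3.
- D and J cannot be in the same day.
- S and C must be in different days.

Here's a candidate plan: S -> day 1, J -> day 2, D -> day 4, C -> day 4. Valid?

No — it violates: S is fixed at day 2

S and C must be in different days — holds.
C can't be earlier than day 3 — holds.
D and J cannot be in the same day — holds.
S is fixed at day 2 — violated.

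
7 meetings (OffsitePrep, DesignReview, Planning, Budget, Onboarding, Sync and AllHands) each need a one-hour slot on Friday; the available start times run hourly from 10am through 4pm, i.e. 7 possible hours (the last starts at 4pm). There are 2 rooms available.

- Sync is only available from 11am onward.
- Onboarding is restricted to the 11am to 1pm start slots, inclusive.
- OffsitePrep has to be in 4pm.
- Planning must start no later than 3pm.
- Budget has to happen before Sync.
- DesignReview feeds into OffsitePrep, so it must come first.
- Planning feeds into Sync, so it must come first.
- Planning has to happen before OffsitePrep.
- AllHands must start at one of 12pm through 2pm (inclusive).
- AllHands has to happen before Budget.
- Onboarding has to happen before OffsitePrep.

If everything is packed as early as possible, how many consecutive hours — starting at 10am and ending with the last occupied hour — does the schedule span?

7

The precedence chain requires at least 3 distinct hours.
With at most 2 per hour and 7 meetings, at least 4 hours are needed.
OffsitePrep can't be placed before 4pm — that is hour 7 counting from 10am — so the schedule must run through at least 7 hours.
7 works (last occupied hour: 4pm): for example AllHands -> 12pm; Sync -> 2pm; Onboarding -> 11am; DesignReview -> 10am; Budget -> 1pm; OffsitePrep -> 4pm; Planning -> 10am.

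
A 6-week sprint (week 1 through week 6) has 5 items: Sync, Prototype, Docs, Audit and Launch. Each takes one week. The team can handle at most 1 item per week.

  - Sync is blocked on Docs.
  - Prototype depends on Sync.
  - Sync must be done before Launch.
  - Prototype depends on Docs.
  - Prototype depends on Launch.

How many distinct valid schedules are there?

30

Splitting on Sync: it can be week 2 (12), week 3 (12), week 4 (6). Listing each branch's schedules as (Prototype, Docs, Audit, Launch) by week number:
Sync=week 2: (4,1,5,3) (4,1,6,3) (5,1,3,4) (5,1,4,3) (5,1,6,3) (5,1,6,4) (6,1,3,4) (6,1,3,5) (6,1,4,3) (6,1,4,5) (6,1,5,3) (6,1,5,4) — 12.
Sync=week 3: (5,1,2,4) (5,1,6,4) (5,2,1,4) (5,2,6,4) (6,1,2,4) (6,1,2,5) (6,1,4,5) (6,1,5,4) (6,2,1,4) (6,2,1,5) (6,2,4,5) (6,2,5,4) — 12.
Sync=week 4: (6,1,2,5) (6,1,3,5) (6,2,1,5) (6,2,3,5) (6,3,1,5) (6,3,2,5) — 6.
Summing: 12 + 12 + 6 = 30.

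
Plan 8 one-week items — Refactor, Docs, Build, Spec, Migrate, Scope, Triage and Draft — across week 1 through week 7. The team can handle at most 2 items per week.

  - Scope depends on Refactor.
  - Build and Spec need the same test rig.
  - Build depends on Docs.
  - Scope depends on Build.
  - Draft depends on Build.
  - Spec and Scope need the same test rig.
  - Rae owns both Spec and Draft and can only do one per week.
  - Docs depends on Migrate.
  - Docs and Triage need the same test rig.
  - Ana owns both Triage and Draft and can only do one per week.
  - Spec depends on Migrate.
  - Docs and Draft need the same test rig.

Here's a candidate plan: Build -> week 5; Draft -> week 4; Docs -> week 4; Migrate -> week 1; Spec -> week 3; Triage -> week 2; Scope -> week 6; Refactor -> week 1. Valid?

Build and Spec need the same test rig — holds.
Rae owns both Spec and Draft and can only do one per week — holds.
Spec and Scope need the same test rig — holds.
The team can handle at most 2 items per week — holds.
Docs depends on Migrate — holds.
Scope depends on Build — holds.
Scope depends on Refactor — holds.
Spec depends on Migrate — holds.
Docs and Triage need the same test rig — holds.
Draft depends on Build — violated.
Docs and Draft need the same test rig — violated.
Ana owns both Triage and Draft and can only do one per week — holds.
Build depends on Docs — holds.

Invalid. Docs and Draft need the same test rig.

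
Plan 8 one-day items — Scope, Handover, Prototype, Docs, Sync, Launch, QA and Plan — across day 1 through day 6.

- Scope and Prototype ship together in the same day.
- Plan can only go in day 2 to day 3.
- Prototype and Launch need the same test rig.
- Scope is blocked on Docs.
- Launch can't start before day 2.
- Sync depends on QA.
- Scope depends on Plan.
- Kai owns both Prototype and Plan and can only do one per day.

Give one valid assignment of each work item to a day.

Prototype=day 3; Sync=day 2; Scope=day 3; Launch=day 2; Handover=day 1; Plan=day 2; Docs=day 1; QA=day 1

Checking: Plan(day 2) before Scope(day 3); QA(day 1) before Sync(day 2); Docs(day 1) before Scope(day 3); Prototype(day 3) != Plan(day 2); Prototype(day 3) != Launch(day 2); Scope = Prototype = day 3; Plan=day 2 in [day 2,day 3]; Launch=day 2 in [day 2,day 6].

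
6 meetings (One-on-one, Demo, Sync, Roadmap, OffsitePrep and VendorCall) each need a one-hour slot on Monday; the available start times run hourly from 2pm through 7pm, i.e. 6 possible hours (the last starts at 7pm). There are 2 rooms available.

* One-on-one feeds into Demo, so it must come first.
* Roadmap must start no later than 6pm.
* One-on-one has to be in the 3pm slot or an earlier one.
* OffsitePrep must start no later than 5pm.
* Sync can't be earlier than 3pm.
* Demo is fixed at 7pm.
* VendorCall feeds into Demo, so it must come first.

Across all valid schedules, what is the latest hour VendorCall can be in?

6pm

Downstream work caps VendorCall at 6pm.
VendorCall at 6pm is achievable: OffsitePrep in 2pm; Demo in 7pm; Roadmap in 3pm; VendorCall in 6pm; One-on-one in 2pm; Sync in 3pm.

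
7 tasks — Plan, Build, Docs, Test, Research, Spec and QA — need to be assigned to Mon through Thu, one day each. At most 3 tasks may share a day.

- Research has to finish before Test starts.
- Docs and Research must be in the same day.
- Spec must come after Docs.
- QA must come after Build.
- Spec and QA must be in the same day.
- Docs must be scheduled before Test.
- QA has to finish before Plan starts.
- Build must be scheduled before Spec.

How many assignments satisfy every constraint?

Splitting on Plan: it can be Wed (3), Thu (13). Listing each branch's schedules as (Build, Docs, Test, Research, Spec, QA):
Plan=Wed: (Mon,Mon,Tue,Mon,Tue,Tue) (Mon,Mon,Wed,Mon,Tue,Tue) (Mon,Mon,Thu,Mon,Tue,Tue) — 3.
Plan=Thu: (Mon,Mon,Tue,Mon,Tue,Tue) (Mon,Mon,Tue,Mon,Wed,Wed) (Mon,Mon,Wed,Mon,Tue,Tue) (Mon,Mon,Wed,Mon,Wed,Wed) (Mon,Mon,Thu,Mon,Tue,Tue) (Mon,Mon,Thu,Mon,Wed,Wed) (Mon,Tue,Wed,Tue,Wed,Wed) (Mon,Tue,Thu,Tue,Wed,Wed) (Tue,Mon,Tue,Mon,Wed,Wed) (Tue,Mon,Wed,Mon,Wed,Wed) (Tue,Mon,Thu,Mon,Wed,Wed) (Tue,Tue,Wed,Tue,Wed,Wed) (Tue,Tue,Thu,Tue,Wed,Wed) — 13.
Summing: 3 + 13 = 16.

16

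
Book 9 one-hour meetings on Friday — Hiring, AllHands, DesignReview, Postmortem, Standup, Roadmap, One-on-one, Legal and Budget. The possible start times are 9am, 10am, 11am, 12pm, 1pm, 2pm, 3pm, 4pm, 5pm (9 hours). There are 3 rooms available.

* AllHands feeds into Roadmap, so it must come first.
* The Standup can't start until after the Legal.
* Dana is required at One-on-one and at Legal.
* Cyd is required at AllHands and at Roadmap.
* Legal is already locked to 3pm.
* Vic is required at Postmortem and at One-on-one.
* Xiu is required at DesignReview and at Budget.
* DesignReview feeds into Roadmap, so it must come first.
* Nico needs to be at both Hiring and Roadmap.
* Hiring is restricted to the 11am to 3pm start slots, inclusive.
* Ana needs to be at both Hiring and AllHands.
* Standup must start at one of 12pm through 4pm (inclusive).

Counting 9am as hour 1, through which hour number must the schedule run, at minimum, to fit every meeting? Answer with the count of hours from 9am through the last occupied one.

8 hours

The precedence chain requires at least 2 distinct hours.
With at most 3 per hour and 9 meetings, at least 3 hours are needed.
Propagating the time windows through the other constraints, Standup can't land before 4pm — that is hour 8 counting from 9am — so the schedule must run through at least 8 hours.
8 works (last occupied hour: 4pm): for example Budget in 10am, Postmortem in 9am, Roadmap in 10am, Standup in 4pm, One-on-one in 10am, DesignReview in 9am, AllHands in 9am, Legal in 3pm, Hiring in 11am.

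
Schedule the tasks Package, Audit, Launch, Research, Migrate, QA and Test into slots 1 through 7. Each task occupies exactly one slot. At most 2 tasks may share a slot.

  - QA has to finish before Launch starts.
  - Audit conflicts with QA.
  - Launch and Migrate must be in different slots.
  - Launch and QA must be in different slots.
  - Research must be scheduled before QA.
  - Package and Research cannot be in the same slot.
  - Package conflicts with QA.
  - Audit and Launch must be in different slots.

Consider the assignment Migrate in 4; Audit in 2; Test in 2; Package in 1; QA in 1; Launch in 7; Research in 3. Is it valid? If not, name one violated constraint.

At most 2 tasks may share a slot — holds.
QA has to finish before Launch starts — holds.
Package and Research cannot be in the same slot — holds.
Research must be scheduled before QA — violated.
Audit conflicts with QA — holds.
Package conflicts with QA — violated.
Launch and QA must be in different slots — holds.
Launch and Migrate must be in different slots — holds.
Audit and Launch must be in different slots — holds.

No. Package conflicts with QA is not satisfied.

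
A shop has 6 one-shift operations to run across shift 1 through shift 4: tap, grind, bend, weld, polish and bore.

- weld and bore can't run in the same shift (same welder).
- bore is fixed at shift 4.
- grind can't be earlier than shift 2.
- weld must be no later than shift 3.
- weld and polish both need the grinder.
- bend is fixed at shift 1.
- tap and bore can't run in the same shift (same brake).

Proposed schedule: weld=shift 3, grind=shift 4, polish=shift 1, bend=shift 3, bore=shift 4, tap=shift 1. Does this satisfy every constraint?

weld must be no later than shift 3 — holds.
tap and bore can't run in the same shift (same brake) — holds.
weld and polish both need the grinder — holds.
bend is fixed at shift 1 — violated.
bore is fixed at shift 4 — holds.
weld and bore can't run in the same shift (same welder) — holds.
grind can't be earlier than shift 2 — holds.

No. bend is fixed at shift 1 is not satisfied.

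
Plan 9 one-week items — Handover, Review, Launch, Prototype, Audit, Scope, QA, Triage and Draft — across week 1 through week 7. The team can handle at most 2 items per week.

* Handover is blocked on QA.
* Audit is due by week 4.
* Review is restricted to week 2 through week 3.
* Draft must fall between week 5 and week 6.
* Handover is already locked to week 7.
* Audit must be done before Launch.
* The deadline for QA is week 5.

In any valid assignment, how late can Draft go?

Draft is available from week 5; Draft's own window allows nothing later than week 6.
Draft at week 6 is achievable: Review=week 2, Audit=week 1, QA=week 1, Handover=week 7, Draft=week 6, Prototype=week 3, Triage=week 4, Scope=week 3, Launch=week 2.

week 6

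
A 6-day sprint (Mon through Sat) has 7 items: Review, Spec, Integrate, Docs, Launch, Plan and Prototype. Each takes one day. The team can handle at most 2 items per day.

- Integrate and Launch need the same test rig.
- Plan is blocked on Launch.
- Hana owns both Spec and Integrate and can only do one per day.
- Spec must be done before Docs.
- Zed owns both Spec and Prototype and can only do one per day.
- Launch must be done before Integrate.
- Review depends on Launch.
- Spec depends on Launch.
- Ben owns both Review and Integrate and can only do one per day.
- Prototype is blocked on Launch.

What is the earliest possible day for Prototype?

Precedence pushes Prototype to at least Tue.
Prototype at Tue is achievable: Plan -> Wed; Integrate -> Thu; Spec -> Wed; Review -> Tue; Launch -> Mon; Prototype -> Tue; Docs -> Thu.

Tue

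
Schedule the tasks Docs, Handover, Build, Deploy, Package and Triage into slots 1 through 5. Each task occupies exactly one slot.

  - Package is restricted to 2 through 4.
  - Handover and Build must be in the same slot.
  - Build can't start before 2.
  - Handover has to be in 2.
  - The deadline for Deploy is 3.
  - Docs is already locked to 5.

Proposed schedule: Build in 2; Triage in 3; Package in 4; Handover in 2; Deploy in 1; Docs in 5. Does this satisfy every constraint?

Yes

The deadline for Deploy is 3 — holds.
Docs is already locked to 5 — holds.
Handover and Build must be in the same slot — holds.
Handover has to be in 2 — holds.
Build can't start before 2 — holds.
Package is restricted to 2 through 4 — holds.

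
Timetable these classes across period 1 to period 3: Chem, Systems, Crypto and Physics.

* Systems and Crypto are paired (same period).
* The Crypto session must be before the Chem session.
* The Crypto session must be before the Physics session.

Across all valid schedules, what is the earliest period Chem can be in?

period 2

Precedence pushes Chem to at least period 2.
Chem at period 2 is achievable: Crypto=period 1, Chem=period 2, Physics=period 2, Systems=period 1.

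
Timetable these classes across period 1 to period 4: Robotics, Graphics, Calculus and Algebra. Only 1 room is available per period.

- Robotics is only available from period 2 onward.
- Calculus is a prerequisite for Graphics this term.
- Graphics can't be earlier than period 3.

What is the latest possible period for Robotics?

Robotics is available from period 2.
Robotics at period 4 is achievable: Graphics in period 3, Algebra in period 2, Calculus in period 1, Robotics in period 4.

period 4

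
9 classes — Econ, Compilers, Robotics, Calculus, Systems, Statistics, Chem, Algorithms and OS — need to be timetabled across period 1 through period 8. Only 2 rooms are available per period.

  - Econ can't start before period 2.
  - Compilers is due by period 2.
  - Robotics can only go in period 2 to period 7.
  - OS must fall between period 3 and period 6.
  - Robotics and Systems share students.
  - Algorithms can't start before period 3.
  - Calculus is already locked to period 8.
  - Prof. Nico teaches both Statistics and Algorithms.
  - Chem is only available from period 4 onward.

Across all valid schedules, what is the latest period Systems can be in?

Systems at period 8 is achievable: Robotics -> period 2, Algorithms -> period 3, OS -> period 3, Statistics -> period 1, Compilers -> period 1, Systems -> period 8, Calculus -> period 8, Chem -> period 4, Econ -> period 2.

period 8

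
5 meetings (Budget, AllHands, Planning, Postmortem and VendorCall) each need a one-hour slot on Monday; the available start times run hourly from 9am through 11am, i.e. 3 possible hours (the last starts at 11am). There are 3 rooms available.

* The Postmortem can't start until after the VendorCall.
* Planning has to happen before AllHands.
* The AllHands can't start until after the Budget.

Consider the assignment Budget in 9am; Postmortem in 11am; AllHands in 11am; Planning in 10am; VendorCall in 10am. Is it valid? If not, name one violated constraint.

The Postmortem can't start until after the VendorCall — holds.
There are 3 rooms available — holds.
Planning has to happen before AllHands — holds.
The AllHands can't start until after the Budget — holds.

Yes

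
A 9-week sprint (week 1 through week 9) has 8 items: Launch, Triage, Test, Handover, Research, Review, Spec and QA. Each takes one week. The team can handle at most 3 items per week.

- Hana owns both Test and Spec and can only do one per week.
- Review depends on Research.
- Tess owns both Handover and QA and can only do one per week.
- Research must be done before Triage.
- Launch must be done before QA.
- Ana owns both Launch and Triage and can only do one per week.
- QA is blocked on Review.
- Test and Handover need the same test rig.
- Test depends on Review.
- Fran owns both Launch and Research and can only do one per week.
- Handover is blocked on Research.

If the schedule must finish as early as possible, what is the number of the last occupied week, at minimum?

The precedence chain requires at least 3 distinct weeks.
With at most 3 per week and 8 tasks, at least 3 weeks are needed.
3 works (last occupied week: week 3): for example Triage -> week 3, Research -> week 1, Spec -> week 1, Review -> week 2, Test -> week 3, Handover -> week 2, Launch -> week 2, QA -> week 3.

3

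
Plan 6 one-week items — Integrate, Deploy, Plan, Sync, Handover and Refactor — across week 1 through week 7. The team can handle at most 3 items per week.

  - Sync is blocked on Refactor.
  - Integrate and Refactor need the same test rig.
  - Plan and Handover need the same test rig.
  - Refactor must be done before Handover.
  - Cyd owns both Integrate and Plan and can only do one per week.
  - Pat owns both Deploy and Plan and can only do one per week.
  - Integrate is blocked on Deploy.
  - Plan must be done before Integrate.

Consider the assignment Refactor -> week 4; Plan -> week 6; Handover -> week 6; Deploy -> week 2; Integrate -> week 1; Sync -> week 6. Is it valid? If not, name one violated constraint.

No. Plan must be done before Integrate is not satisfied.

The team can handle at most 3 items per week — holds.
Plan must be done before Integrate — violated.
Plan and Handover need the same test rig — violated.
Refactor must be done before Handover — holds.
Pat owns both Deploy and Plan and can only do one per week — holds.
Integrate and Refactor need the same test rig — holds.
Integrate is blocked on Deploy — violated.
Cyd owns both Integrate and Plan and can only do one per week — holds.
Sync is blocked on Refactor — holds.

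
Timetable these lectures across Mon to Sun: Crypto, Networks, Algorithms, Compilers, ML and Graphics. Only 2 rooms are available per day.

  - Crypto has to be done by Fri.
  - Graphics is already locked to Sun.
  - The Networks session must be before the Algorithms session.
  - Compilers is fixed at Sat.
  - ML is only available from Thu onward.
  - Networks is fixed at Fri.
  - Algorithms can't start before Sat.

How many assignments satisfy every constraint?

28

Splitting on Crypto: it can be Mon (6), Tue (6), Wed (6), Thu (6), Fri (4). Listing each branch's schedules as (Networks, Algorithms, Compilers, ML, Graphics):
Crypto=Mon: (Fri,Sat,Sat,Thu,Sun) (Fri,Sat,Sat,Fri,Sun) (Fri,Sat,Sat,Sun,Sun) (Fri,Sun,Sat,Thu,Sun) (Fri,Sun,Sat,Fri,Sun) (Fri,Sun,Sat,Sat,Sun) — 6.
Crypto=Tue: (Fri,Sat,Sat,Thu,Sun) (Fri,Sat,Sat,Fri,Sun) (Fri,Sat,Sat,Sun,Sun) (Fri,Sun,Sat,Thu,Sun) (Fri,Sun,Sat,Fri,Sun) (Fri,Sun,Sat,Sat,Sun) — 6.
Crypto=Wed: (Fri,Sat,Sat,Thu,Sun) (Fri,Sat,Sat,Fri,Sun) (Fri,Sat,Sat,Sun,Sun) (Fri,Sun,Sat,Thu,Sun) (Fri,Sun,Sat,Fri,Sun) (Fri,Sun,Sat,Sat,Sun) — 6.
Crypto=Thu: (Fri,Sat,Sat,Thu,Sun) (Fri,Sat,Sat,Fri,Sun) (Fri,Sat,Sat,Sun,Sun) (Fri,Sun,Sat,Thu,Sun) (Fri,Sun,Sat,Fri,Sun) (Fri,Sun,Sat,Sat,Sun) — 6.
Crypto=Fri: (Fri,Sat,Sat,Thu,Sun) (Fri,Sat,Sat,Sun,Sun) (Fri,Sun,Sat,Thu,Sun) (Fri,Sun,Sat,Sat,Sun) — 4.
Summing: 6 + 6 + 6 + 6 + 4 = 28.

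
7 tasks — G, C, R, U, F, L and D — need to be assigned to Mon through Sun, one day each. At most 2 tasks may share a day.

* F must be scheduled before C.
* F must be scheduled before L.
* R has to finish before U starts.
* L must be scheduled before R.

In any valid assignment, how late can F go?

Downstream work caps F at Thu.
F at Thu is achievable: U in Sun; L in Fri; F in Thu; R in Sat; G in Mon; D in Mon; C in Fri.

Thu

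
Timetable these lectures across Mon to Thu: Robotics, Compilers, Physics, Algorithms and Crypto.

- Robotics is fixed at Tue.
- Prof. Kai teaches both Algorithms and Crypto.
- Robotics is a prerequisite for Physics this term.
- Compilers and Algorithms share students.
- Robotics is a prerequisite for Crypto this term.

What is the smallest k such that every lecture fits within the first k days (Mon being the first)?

The precedence chain requires at least 2 distinct days.
Propagating the time windows through the other constraints, Physics can't land before Wed — that is day 3 counting from Mon — so the schedule must run through at least 3 days.
3 works (last occupied day: Wed): for example Crypto=Wed; Algorithms=Tue; Robotics=Tue; Physics=Wed; Compilers=Mon.

3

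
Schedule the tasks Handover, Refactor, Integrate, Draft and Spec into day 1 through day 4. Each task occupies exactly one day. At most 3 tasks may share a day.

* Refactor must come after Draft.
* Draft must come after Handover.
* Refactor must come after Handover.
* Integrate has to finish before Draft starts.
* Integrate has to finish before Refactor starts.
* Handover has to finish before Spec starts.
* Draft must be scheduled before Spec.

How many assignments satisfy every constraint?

Splitting on Handover: it can be day 1 (6), day 2 (2). Listing each branch's schedules as (Refactor, Integrate, Draft, Spec) by day number:
Handover=day 1: (3,1,2,3) (3,1,2,4) (4,1,2,3) (4,1,2,4) (4,1,3,4) (4,2,3,4) — 6.
Handover=day 2: (4,1,3,4) (4,2,3,4) — 2.
Summing: 6 + 2 = 8.

8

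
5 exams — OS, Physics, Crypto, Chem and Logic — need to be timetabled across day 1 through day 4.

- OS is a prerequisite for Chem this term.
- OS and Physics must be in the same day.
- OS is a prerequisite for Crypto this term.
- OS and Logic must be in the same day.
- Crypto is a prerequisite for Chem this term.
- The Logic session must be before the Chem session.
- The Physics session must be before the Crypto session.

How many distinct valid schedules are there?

4

Enumerating: Logic in day 1; Chem in day 3; Physics in day 1; Crypto in day 2; OS in day 1 | Physics -> day 1, Crypto -> day 2, Chem -> day 4, Logic -> day 1, OS -> day 1 | OS -> day 1; Physics -> day 1; Chem -> day 4; Crypto -> day 3; Logic -> day 1 | Crypto=day 3, Logic=day 2, Chem=day 4, Physics=day 2, OS=day 2.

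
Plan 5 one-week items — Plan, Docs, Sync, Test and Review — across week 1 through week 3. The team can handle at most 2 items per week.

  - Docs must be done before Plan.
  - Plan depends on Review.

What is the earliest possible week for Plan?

week 2

Precedence pushes Plan to at least week 2.
Plan at week 2 is achievable: Review -> week 1; Docs -> week 1; Plan -> week 2; Sync -> week 2; Test -> week 3.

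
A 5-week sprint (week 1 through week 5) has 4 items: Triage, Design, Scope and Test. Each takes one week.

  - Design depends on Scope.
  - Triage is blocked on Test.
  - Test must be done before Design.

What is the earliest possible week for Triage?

Precedence pushes Triage to at least week 2.
Triage at week 2 is achievable: Design -> week 2; Scope -> week 1; Test -> week 1; Triage -> week 2.

week 2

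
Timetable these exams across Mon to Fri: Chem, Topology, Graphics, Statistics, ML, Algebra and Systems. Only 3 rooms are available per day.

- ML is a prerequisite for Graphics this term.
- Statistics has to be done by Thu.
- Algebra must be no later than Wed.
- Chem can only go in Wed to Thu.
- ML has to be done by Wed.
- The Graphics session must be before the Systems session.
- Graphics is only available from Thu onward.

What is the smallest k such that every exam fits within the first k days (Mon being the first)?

5

The precedence chain requires at least 3 distinct days.
With at most 3 per day and 7 exams, at least 3 days are needed.
Propagating the time windows through the other constraints, Systems can't land before Fri — that is day 5 counting from Mon — so the schedule must run through at least 5 days.
5 works (last occupied day: Fri): for example Systems in Fri, Topology in Tue, Algebra in Mon, ML in Mon, Chem in Wed, Statistics in Mon, Graphics in Thu.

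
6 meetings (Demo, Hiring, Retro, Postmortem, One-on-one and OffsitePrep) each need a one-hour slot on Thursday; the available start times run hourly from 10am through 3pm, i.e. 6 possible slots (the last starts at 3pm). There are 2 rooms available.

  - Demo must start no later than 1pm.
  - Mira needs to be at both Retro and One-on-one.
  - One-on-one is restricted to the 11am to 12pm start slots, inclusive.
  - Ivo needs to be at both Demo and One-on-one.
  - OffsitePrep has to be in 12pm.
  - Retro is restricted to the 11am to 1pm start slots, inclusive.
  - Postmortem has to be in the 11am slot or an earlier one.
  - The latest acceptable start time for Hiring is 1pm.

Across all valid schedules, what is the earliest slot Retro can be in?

Retro is available from 11am; Retro's own window allows nothing later than 1pm.
Retro at 11am is achievable: Postmortem in 10am; One-on-one in 12pm; Retro in 11am; OffsitePrep in 12pm; Hiring in 11am; Demo in 10am.

11am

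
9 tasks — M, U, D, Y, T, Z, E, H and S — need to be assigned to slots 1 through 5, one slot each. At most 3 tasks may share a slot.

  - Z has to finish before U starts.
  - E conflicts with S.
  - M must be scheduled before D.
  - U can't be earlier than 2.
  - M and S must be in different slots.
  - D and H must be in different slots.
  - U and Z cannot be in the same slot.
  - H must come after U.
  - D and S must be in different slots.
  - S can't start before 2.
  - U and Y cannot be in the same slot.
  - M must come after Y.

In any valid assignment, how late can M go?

Precedence pushes M to at least 2; downstream work caps M at 4.
M at 4 is achievable: Z in 1; T in 1; H in 3; S in 2; Y in 1; E in 3; D in 5; M in 4; U in 2.

4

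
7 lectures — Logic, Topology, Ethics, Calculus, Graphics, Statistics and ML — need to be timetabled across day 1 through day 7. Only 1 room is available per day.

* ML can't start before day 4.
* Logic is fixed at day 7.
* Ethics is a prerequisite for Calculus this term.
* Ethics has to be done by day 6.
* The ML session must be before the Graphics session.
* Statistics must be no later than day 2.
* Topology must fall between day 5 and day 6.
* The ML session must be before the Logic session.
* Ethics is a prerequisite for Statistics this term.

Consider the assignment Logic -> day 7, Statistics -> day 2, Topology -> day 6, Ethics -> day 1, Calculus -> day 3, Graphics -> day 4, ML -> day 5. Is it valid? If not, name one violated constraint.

No. The ML session must be before the Graphics session is not satisfied.

The ML session must be before the Logic session — holds.
Logic is fixed at day 7 — holds.
Ethics is a prerequisite for Statistics this term — holds.
Ethics is a prerequisite for Calculus this term — holds.
Statistics must be no later than day 2 — holds.
Topology must fall between day 5 and day 6 — holds.
Ethics has to be done by day 6 — holds.
Only 1 room is available per day — holds.
ML can't start before day 4 — holds.
The ML session must be before the Graphics session — violated.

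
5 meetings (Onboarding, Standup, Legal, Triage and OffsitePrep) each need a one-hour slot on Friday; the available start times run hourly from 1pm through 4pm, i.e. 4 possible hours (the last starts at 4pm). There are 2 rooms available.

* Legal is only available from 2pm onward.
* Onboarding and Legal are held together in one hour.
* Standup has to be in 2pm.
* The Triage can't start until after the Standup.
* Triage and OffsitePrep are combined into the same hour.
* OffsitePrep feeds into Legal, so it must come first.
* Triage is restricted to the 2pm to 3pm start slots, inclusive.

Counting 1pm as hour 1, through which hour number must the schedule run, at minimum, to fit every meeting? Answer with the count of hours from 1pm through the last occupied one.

The precedence chain requires at least 3 distinct hours.
With at most 2 per hour and 5 meetings, at least 3 hours are needed.
Propagating the time windows through the other constraints, Onboarding can't land before 4pm — that is hour 4 counting from 1pm — so the schedule must run through at least 4 hours.
4 works (last occupied hour: 4pm): for example Standup in 2pm, OffsitePrep in 3pm, Triage in 3pm, Onboarding in 4pm, Legal in 4pm.

4 hours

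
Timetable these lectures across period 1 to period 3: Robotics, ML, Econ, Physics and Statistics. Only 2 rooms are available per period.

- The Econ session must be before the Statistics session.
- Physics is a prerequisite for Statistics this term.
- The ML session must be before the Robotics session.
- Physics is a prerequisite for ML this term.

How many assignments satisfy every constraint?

Enumerating: Robotics in period 3, Physics in period 1, Econ in period 1, Statistics in period 2, ML in period 2 | Statistics=period 3; Physics=period 1; Econ=period 1; Robotics=period 3; ML=period 2 | ML in period 2; Physics in period 1; Econ in period 2; Statistics in period 3; Robotics in period 3.

3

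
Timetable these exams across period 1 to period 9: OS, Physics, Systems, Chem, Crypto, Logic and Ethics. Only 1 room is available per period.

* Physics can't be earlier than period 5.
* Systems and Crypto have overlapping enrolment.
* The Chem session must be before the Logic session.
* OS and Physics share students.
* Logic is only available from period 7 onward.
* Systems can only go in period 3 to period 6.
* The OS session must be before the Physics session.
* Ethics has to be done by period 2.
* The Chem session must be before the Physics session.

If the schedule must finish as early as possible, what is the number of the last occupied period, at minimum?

The precedence chain requires at least 2 distinct periods.
With at most 1 per period and 7 exams, at least 7 periods are needed.
Logic can't be placed before period 7, so the schedule must run through at least period 7.
7 works (last occupied period: period 7): for example Crypto=period 6, Physics=period 5, Logic=period 7, Ethics=period 1, Chem=period 2, OS=period 4, Systems=period 3.

period 7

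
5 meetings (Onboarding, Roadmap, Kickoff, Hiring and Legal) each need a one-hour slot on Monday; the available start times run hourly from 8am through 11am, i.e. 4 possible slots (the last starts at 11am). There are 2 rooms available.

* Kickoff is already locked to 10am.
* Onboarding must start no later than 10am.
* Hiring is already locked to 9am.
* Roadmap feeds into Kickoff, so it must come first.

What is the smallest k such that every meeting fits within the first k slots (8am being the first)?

3 slots

The precedence chain requires at least 2 distinct slots.
With at most 2 per slot and 5 meetings, at least 3 slots are needed.
Kickoff can't be placed before 10am — that is slot 3 counting from 8am — so the schedule must run through at least 3 slots.
3 works (last occupied slot: 10am): for example Hiring -> 9am; Legal -> 9am; Onboarding -> 8am; Roadmap -> 8am; Kickoff -> 10am.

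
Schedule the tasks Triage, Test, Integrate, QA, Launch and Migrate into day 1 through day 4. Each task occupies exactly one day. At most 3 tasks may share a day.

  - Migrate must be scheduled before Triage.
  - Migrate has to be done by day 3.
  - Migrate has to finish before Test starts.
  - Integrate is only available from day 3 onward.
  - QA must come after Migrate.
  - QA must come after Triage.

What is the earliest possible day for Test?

day 2

Precedence pushes Test to at least day 2.
Test at day 2 is achievable: Migrate -> day 1; Test -> day 2; Launch -> day 1; Triage -> day 2; Integrate -> day 3; QA -> day 3.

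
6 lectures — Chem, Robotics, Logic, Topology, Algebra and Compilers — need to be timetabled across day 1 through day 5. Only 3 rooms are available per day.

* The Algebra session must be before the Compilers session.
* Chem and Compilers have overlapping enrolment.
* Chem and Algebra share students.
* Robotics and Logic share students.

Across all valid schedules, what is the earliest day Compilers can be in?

Precedence pushes Compilers to at least day 2.
Compilers at day 2 is achievable: Logic in day 2; Robotics in day 1; Algebra in day 1; Topology in day 1; Compilers in day 2; Chem in day 3.

day 2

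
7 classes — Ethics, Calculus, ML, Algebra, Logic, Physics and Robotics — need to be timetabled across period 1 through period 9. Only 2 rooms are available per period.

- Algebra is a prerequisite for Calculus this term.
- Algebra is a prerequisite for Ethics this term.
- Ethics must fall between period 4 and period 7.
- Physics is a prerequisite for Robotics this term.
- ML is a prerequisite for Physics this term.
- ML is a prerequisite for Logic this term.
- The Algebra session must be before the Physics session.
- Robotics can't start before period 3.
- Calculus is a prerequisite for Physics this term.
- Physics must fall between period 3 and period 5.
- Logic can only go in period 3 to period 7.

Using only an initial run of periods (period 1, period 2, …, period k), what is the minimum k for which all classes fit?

4

The precedence chain requires at least 4 distinct periods.
With at most 2 per period and 7 classes, at least 4 periods are needed.
4 works (last occupied period: period 4): for example Physics in period 3, Robotics in period 4, ML in period 1, Algebra in period 1, Logic in period 3, Ethics in period 4, Calculus in period 2.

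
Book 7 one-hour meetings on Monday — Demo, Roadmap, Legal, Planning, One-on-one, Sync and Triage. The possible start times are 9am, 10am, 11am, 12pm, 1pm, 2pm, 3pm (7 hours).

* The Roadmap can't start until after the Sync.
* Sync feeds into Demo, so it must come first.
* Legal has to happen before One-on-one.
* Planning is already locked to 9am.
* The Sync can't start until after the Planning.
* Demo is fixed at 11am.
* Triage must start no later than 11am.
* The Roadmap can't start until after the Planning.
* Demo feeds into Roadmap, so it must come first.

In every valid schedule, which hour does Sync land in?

Planning is fixed at 9am and must come before Sync, so Sync is at least 10am.
Demo is fixed at 11am and must come after Sync, so Sync is at most 10am.
So Sync must be 10am.

10am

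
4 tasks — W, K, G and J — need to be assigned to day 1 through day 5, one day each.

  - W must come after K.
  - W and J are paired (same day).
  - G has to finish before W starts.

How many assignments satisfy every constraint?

Splitting on W: it can be day 2 (1), day 3 (4), day 4 (9), day 5 (16). Listing each branch's schedules as (K, G, J) by day number:
W=day 2: (1,1,2) — 1.
W=day 3: (1,1,3) (1,2,3) (2,1,3) (2,2,3) — 4.
W=day 4: (1,1,4) (1,2,4) (1,3,4) (2,1,4) (2,2,4) (2,3,4) (3,1,4) (3,2,4) (3,3,4) — 9.
W=day 5: (1,1,5) (1,2,5) (1,3,5) (1,4,5) (2,1,5) (2,2,5) (2,3,5) (2,4,5) (3,1,5) (3,2,5) (3,3,5) (3,4,5) (4,1,5) (4,2,5) (4,3,5) (4,4,5) — 16.
Summing: 1 + 4 + 9 + 16 = 30.

30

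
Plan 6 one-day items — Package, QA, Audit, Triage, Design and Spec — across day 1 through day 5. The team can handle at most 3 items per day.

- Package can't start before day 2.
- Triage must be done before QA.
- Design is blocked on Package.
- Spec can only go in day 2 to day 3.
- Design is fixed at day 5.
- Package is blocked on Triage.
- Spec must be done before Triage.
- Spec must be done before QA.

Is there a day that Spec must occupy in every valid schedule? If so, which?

day 2

Spec is available from day 2; Spec's own window allows nothing later than day 3; downstream work caps Spec at day 2.
So Spec is pinned to day 2.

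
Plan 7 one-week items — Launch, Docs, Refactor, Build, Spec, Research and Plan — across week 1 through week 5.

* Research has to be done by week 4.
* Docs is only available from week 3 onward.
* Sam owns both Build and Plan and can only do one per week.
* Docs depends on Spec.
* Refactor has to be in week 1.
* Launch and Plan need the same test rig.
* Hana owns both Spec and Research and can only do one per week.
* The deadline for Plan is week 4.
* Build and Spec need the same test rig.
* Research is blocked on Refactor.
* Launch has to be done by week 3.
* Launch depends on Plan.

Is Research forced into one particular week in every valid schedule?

No

Research can be week 2 (e.g. Spec -> week 1, Build -> week 2, Refactor -> week 1, Research -> week 2, Launch -> week 2, Plan -> week 1, Docs -> week 3) or week 3 (e.g. Build=week 2, Refactor=week 1, Docs=week 3, Spec=week 1, Plan=week 1, Launch=week 2, Research=week 3).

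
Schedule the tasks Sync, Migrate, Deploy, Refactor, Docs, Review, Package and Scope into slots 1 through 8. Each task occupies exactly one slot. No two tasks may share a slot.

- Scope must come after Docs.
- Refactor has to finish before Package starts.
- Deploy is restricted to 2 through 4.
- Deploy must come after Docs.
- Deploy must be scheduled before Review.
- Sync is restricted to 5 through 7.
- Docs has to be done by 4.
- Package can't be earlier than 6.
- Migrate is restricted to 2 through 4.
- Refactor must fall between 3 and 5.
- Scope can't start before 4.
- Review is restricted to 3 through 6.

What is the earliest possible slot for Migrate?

Migrate is available from 2; Migrate's own window allows nothing later than 4.
Migrate at 2 is achievable: Review in 5, Refactor in 4, Package in 6, Docs in 1, Migrate in 2, Sync in 7, Deploy in 3, Scope in 8.

2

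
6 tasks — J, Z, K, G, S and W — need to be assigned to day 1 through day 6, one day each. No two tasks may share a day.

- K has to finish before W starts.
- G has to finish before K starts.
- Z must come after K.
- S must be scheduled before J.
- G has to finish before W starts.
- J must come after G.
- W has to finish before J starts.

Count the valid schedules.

14

Splitting on J: it can be day 5 (4), day 6 (10). Listing each branch's schedules as (Z, K, G, S, W) by day number:
J=day 5: (6,2,1,3,4) (6,2,1,4,3) (6,3,1,2,4) (6,3,2,1,4) — 4.
J=day 6: (3,2,1,4,5) (3,2,1,5,4) (4,2,1,3,5) (4,2,1,5,3) (4,3,1,2,5) (4,3,2,1,5) (5,2,1,3,4) (5,2,1,4,3) (5,3,1,2,4) (5,3,2,1,4) — 10.
Summing: 4 + 10 = 14.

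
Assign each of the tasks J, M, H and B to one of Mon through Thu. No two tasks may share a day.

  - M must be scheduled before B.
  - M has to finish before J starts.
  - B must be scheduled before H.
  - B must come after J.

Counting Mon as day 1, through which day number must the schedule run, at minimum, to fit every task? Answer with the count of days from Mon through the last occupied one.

The precedence chain requires at least 4 distinct days.
With at most 1 per day and 4 tasks, at least 4 days are needed.
4 works (last occupied day: Thu): for example H -> Thu, B -> Wed, J -> Tue, M -> Mon.

4 days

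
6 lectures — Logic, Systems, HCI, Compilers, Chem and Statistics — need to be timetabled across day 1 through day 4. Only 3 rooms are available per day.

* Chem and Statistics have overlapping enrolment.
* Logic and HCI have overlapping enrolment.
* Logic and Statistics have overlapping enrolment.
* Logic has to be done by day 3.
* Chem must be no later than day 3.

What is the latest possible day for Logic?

day 3

Logic's own window allows nothing later than day 3.
Logic at day 3 is achievable: Chem=day 1, Statistics=day 2, Compilers=day 2, Logic=day 3, Systems=day 1, HCI=day 1.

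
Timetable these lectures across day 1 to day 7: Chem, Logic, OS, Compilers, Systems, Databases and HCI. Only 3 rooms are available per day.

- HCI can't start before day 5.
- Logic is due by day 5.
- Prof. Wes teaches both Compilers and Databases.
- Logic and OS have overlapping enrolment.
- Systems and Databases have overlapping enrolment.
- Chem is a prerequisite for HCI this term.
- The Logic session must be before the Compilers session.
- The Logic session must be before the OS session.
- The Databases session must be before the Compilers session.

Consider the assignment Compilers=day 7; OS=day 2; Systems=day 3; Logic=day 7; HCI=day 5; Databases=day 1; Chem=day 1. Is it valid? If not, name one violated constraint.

The Databases session must be before the Compilers session — holds.
Only 3 rooms are available per day — holds.
Logic is due by day 5 — violated.
Systems and Databases have overlapping enrolment — holds.
The Logic session must be before the OS session — violated.
Prof. Wes teaches both Compilers and Databases — holds.
The Logic session must be before the Compilers session — violated.
Logic and OS have overlapping enrolment — holds.
HCI can't start before day 5 — holds.
Chem is a prerequisite for HCI this term — holds.

Invalid. The Logic session must be before the OS session.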